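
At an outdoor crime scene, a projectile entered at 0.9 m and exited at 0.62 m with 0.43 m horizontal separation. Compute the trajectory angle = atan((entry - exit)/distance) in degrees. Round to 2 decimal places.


Bullet trajectory angle:
Height difference = 0.9 - 0.62 = 0.28 m
angle = atan(0.28 / 0.43)
angle = atan(0.651163)
angle = 33.07 degrees

33.07


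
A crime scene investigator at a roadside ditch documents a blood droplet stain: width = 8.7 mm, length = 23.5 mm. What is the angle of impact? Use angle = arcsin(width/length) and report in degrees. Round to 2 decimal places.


Blood spatter impact angle calculation:
width / length = 8.7 / 23.5 = 0.370213
angle = arcsin(0.370213)
angle = 21.73 degrees

21.73


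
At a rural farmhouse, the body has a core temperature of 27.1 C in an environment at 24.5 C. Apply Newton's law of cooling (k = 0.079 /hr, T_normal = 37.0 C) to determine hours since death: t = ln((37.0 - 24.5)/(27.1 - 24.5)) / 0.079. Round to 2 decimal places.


Using Newton's law of cooling:
t = ln((T_normal - T_ambient) / (T_body - T_ambient)) / k
T_normal - T_ambient = 12.5
T_body - T_ambient = 2.6
Ratio = 4.807692
ln(ratio) = 1.570217
t = 1.570217 / 0.079 = 19.88 hours

19.88


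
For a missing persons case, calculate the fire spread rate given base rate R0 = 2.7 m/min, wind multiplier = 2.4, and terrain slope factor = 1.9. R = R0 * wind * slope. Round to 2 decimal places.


Fire spread rate calculation:
R = R0 * wind_factor * slope_factor
= 2.7 * 2.4 * 1.9
= 6.48 * 1.9
= 12.31 m/min

12.31


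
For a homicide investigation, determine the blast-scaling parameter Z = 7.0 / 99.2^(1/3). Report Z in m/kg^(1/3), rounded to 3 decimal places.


Scaled distance calculation:
W^(1/3) = 99.2^(1/3) = 4.629178
Z = R / W^(1/3) = 7.0 / 4.629178
Z = 1.512 m/kg^(1/3)

1.512


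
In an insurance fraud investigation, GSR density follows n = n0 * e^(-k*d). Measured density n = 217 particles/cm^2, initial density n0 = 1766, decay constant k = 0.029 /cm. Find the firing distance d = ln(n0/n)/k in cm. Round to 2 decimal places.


GSR distance calculation:
n0/n = 1766 / 217 = 8.138249
ln(n0/n) = 2.096575
d = 2.096575 / 0.029 = 72.30 cm

72.30


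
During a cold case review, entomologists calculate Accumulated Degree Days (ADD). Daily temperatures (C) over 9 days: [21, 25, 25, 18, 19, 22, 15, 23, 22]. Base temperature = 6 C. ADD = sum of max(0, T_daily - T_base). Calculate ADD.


Computing ADD day by day:
Day 1: max(0, 21 - 6) = 15
Day 2: max(0, 25 - 6) = 19
Day 3: max(0, 25 - 6) = 19
Day 4: max(0, 18 - 6) = 12
Day 5: max(0, 19 - 6) = 13
Day 6: max(0, 22 - 6) = 16
Day 7: max(0, 15 - 6) = 9
Day 8: max(0, 23 - 6) = 17
Day 9: max(0, 22 - 6) = 16
Total ADD = 136

136


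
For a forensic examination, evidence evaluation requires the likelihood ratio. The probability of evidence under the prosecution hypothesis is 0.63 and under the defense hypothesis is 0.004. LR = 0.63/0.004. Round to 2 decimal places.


Likelihood ratio calculation:
LR = P(E|Hp) / P(E|Hd)
LR = 0.63 / 0.004
LR = 157.50

157.50


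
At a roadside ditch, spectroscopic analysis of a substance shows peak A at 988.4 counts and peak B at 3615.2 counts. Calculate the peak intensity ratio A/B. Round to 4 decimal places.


Spectral peak ratio:
Peak A = 988.4 counts
Peak B = 3615.2 counts
Ratio = 988.4 / 3615.2 = 0.2734

0.2734


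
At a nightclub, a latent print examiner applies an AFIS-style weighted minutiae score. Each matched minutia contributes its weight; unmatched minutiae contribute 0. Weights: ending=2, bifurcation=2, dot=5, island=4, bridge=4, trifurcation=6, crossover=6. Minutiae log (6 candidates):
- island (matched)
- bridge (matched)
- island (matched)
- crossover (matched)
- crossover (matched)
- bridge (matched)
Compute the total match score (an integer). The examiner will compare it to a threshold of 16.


Weighted minutiae match score:
  island: matched, +4 (running total 4)
  bridge: matched, +4 (running total 8)
  island: matched, +4 (running total 12)
  crossover: matched, +6 (running total 18)
  crossover: matched, +6 (running total 24)
  bridge: matched, +4 (running total 28)
Total score = 28
Threshold = 16; verdict = identification

28


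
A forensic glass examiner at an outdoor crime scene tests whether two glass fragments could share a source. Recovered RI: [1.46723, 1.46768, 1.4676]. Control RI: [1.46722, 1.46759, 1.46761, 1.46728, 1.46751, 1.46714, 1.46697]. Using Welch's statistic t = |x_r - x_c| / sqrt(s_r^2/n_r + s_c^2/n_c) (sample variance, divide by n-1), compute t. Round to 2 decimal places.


Welch's t-criterion for glass RI comparison:
Recovered mean = sum / n_r = 4.40251 / 3 = 1.4675033
Control mean = sum / n_c = 10.27132 / 7 = 1.4673314
Recovered sample variance s_r^2 = 5.76333e-08
Control sample variance s_c^2 = 5.9781e-08
Welch SE (unpooled) = sqrt(s_r^2/n_r + s_c^2/n_c) = sqrt(1.92111e-08 + 8.54014e-09) = sqrt(2.77512e-08) = 0.000166587
|mean_r - mean_c| = 0.000171905
t = 0.000171905 / 0.000166587 = 1.03

1.03


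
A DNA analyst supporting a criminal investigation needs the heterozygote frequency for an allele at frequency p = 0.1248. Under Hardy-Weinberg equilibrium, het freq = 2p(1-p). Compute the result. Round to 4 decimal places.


Hardy-Weinberg heterozygote frequency:
q = 1 - p = 1 - 0.1248 = 0.8752
2pq = 2 * 0.1248 * 0.8752 = 0.2184

0.2184


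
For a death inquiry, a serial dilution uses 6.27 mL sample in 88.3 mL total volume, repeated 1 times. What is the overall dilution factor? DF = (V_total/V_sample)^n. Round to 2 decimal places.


Dilution factor calculation:
Single dilution = V_total / V_sample = 88.3 / 6.27 ≈ 14.082935
Number of dilutions = 1
Total DF = (88.3 / 6.27)^1 (full precision, rounded at the end) = 14.08

14.08


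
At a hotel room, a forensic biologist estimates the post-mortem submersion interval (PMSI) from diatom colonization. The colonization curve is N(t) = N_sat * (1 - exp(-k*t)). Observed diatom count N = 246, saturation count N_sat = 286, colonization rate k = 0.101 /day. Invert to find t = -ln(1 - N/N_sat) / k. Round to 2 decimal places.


PMSI from diatom colonization curve:
N / N_sat = 246 / 286 = 0.86014
1 - N/N_sat = 0.13986
ln(1 - N/N_sat) = -1.967113
t = -ln(1 - N/N_sat) / k = -(-1.967113) / 0.101 = 19.48 days

19.48


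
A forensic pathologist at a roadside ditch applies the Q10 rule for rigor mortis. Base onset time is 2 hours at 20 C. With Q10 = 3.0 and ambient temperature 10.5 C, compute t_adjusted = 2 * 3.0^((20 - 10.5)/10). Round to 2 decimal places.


Rigor mortis time adjustment:
Exponent = (T_ref - T_actual) / 10 = (20 - 10.5) / 10 = 0.95
Q10 factor = 3.0^0.95 = 2.83965
t_adjusted = 2 * 2.83965 = 5.68 hours

5.68


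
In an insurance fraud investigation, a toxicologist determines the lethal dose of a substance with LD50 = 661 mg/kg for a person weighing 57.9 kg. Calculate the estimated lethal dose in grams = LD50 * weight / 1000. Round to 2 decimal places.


Lethal dose calculation:
Lethal dose = LD50 * body_weight / 1000
= 661 * 57.9 / 1000
= 38271.9 / 1000
= 38.27 g

38.27


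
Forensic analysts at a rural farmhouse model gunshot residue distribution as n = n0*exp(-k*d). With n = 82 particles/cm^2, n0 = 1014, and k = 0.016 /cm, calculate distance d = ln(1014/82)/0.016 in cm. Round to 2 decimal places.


GSR distance calculation:
n0/n = 1014 / 82 = 12.365854
ln(n0/n) = 2.514939
d = 2.514939 / 0.016 = 157.18 cm

157.18


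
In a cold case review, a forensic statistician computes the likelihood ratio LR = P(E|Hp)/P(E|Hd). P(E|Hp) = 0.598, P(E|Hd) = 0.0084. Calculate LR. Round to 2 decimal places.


Likelihood ratio calculation:
LR = P(E|Hp) / P(E|Hd)
LR = 0.598 / 0.0084
LR = 71.19

71.19


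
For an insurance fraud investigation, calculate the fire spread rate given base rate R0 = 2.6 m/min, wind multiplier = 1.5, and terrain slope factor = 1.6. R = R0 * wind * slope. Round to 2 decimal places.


Fire spread rate calculation:
R = R0 * wind_factor * slope_factor
= 2.6 * 1.5 * 1.6
= 3.9 * 1.6
= 6.24 m/min

6.24


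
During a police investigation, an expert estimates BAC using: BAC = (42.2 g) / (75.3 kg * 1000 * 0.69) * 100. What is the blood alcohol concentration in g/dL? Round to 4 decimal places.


Applying the Widmark formula:
BAC = (dose_g / (body_wt * 1000 * r)) * 100
Denominator = 75.3 * 1000 * 0.69 = 51957
BAC = (42.2 / 51957) * 100
BAC = 0.0812 g/dL

0.0812


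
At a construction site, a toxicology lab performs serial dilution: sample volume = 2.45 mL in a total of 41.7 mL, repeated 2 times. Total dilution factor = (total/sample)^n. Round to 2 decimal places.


Dilution factor calculation:
Single dilution = V_total / V_sample = 41.7 / 2.45 ≈ 17.020408
Number of dilutions = 2
Total DF = (41.7 / 2.45)^2 (full precision, rounded at the end) = 289.69

289.69


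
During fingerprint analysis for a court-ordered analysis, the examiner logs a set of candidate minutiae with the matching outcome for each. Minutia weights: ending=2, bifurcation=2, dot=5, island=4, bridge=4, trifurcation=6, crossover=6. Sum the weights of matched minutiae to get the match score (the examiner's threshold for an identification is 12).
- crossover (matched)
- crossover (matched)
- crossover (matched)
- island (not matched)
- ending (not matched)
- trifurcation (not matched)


Weighted minutiae match score:
  crossover: matched, +6 (running total 6)
  crossover: matched, +6 (running total 12)
  crossover: matched, +6 (running total 18)
  island: not matched, +0
  ending: not matched, +0
  trifurcation: not matched, +0
Total score = 18
Threshold = 12; verdict = identification

18


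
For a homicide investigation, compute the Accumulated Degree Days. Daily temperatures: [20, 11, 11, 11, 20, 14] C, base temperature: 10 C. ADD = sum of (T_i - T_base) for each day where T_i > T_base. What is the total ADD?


Computing ADD day by day:
Day 1: max(0, 20 - 10) = 10
Day 2: max(0, 11 - 10) = 1
Day 3: max(0, 11 - 10) = 1
Day 4: max(0, 11 - 10) = 1
Day 5: max(0, 20 - 10) = 10
Day 6: max(0, 14 - 10) = 4
Total ADD = 27

27


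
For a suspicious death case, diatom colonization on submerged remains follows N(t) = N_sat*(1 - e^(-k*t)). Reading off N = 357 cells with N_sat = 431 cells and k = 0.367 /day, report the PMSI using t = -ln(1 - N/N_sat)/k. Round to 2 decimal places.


PMSI from diatom colonization curve:
N / N_sat = 357 / 431 = 0.828306
1 - N/N_sat = 0.171694
ln(1 - N/N_sat) = -1.762041
t = -ln(1 - N/N_sat) / k = -(-1.762041) / 0.367 = 4.80 days

4.80


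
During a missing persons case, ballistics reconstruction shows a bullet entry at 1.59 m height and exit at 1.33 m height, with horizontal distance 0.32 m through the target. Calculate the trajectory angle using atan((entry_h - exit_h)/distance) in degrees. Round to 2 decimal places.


Bullet trajectory angle:
Height difference = 1.59 - 1.33 = 0.26 m
angle = atan(0.26 / 0.32)
angle = atan(0.8125)
angle = 39.09 degrees

39.09


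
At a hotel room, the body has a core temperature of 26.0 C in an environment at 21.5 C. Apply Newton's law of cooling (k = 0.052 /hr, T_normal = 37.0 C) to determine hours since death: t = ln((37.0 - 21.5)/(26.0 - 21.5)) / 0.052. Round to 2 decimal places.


Using Newton's law of cooling:
t = ln((T_normal - T_ambient) / (T_body - T_ambient)) / k
T_normal - T_ambient = 15.5
T_body - T_ambient = 4.5
Ratio = 3.444444
ln(ratio) = 1.236762
t = 1.236762 / 0.052 = 23.78 hours

23.78


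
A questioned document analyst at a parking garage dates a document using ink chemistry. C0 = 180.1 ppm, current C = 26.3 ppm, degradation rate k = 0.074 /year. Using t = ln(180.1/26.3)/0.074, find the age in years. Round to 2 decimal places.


Document age estimation:
C0/C = 180.1 / 26.3 = 6.847909
ln(C0/C) = 1.923943
t = 1.923943 / 0.074 = 26.00 years

26.00


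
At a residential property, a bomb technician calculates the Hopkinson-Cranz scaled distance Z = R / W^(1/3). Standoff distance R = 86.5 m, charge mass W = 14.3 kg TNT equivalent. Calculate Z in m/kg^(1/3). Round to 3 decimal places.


Scaled distance calculation:
W^(1/3) = 14.3^(1/3) = 2.427236
Z = R / W^(1/3) = 86.5 / 2.427236
Z = 35.637 m/kg^(1/3)

35.637


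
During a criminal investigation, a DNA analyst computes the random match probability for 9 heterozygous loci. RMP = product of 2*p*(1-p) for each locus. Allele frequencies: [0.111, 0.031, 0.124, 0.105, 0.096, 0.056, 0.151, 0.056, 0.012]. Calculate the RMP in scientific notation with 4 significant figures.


Computing RMP for 9 loci:
Locus 1: 2 * 0.111 * 0.889 = 0.197358
Locus 2: 2 * 0.031 * 0.969 = 0.060078
Locus 3: 2 * 0.124 * 0.876 = 0.217248
Locus 4: 2 * 0.105 * 0.895 = 0.18795
Locus 5: 2 * 0.096 * 0.904 = 0.173568
Locus 6: 2 * 0.056 * 0.944 = 0.105728
Locus 7: 2 * 0.151 * 0.849 = 0.256398
Locus 8: 2 * 0.056 * 0.944 = 0.105728
Locus 9: 2 * 0.012 * 0.988 = 0.023712
RMP = 5.711e-09

5.711e-09


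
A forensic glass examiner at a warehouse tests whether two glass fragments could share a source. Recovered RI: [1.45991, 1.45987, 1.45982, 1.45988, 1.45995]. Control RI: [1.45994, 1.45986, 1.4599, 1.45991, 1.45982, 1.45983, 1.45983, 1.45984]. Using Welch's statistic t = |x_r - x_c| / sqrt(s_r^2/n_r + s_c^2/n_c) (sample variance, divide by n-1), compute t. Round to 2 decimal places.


Welch's t-criterion for glass RI comparison:
Recovered mean = sum / n_r = 7.29943 / 5 = 1.459886
Control mean = sum / n_c = 11.67893 / 8 = 1.4598662
Recovered sample variance s_r^2 = 2.33e-09
Control sample variance s_c^2 = 1.99821e-09
Welch SE (unpooled) = sqrt(s_r^2/n_r + s_c^2/n_c) = sqrt(4.66e-10 + 2.49777e-10) = sqrt(7.15777e-10) = 2.6754e-05
|mean_r - mean_c| = 1.975e-05
t = 1.975e-05 / 2.6754e-05 = 0.74

0.74


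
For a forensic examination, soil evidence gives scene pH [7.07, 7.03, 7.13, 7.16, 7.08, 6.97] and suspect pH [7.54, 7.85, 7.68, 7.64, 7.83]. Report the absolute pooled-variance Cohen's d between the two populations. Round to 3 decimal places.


Pooled-variance Cohen's d for soil pH comparison:
Scene mean = 42.44 / 6 = 7.073333
Suspect mean = 38.54 / 5 = 7.708
Scene sample variance s_s^2 = 0.004667
Suspect sample variance s_c^2 = 0.01717
Pooled variance = ((n_s-1)*s_s^2 + (n_c-1)*s_c^2) / (n_s + n_c - 2) = 0.010224
Pooled SD = sqrt(0.010224) = 0.101114
Mean difference = -0.634667
|d| = |-0.634667| / 0.101114 = 6.277

6.277


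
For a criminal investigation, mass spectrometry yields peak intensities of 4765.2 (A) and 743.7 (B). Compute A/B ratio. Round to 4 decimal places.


Spectral peak ratio:
Peak A = 4765.2 counts
Peak B = 743.7 counts
Ratio = 4765.2 / 743.7 = 6.4074

6.4074


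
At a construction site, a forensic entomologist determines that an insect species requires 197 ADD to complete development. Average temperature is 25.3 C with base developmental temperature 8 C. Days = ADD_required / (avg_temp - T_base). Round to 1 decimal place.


Insect development time:
Effective temperature = avg_temp - T_base = 25.3 - 8 = 17.3 C
Days = ADD / effective_temp = 197 / 17.3 = 11.4 days

11.4


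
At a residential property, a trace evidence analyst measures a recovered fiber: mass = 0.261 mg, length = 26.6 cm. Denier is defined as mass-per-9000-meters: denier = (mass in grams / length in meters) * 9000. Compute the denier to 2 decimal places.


Denier calculation:
Mass in grams = 0.261 mg / 1000 = 0.000261 g
Length in meters = 26.6 cm / 100 = 0.266 m
Linear density = mass / length = 0.000261 / 0.266 = 0.0009812 g/m
Denier = (g/m) * 9000 = 0.0009812 * 9000 = 8.83

8.83


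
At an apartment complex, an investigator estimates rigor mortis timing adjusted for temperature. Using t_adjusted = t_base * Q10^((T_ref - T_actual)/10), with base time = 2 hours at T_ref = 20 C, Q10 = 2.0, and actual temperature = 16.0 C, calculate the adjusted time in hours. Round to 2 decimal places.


Rigor mortis time adjustment:
Exponent = (T_ref - T_actual) / 10 = (20 - 16.0) / 10 = 0.4
Q10 factor = 2.0^0.4 = 1.31951
t_adjusted = 2 * 1.31951 = 2.64 hours

2.64


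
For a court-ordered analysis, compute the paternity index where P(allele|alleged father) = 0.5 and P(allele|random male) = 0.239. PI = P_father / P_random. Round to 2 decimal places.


Paternity Index calculation:
PI = P(allele|father) / P(allele|random)
PI = 0.5 / 0.239
PI = 2.09

2.09


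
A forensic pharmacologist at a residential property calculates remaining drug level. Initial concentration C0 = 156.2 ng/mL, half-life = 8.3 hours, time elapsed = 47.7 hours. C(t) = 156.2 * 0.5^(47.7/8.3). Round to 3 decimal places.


Drug concentration decay:
Number of half-lives = t / t_half = 47.7 / 8.3 = 5.746988
Decay factor = 0.5^5.746988 = 0.0186202
C(t) = 156.2 * 0.0186202 = 2.908 ng/mL

2.908


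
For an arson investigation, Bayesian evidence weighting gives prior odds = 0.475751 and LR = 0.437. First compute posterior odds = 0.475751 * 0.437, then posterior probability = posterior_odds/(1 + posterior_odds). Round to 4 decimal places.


Bayesian evidence evaluation:
Posterior odds = prior_odds * LR = 0.475751 * 0.437 = 0.2079032
Posterior probability = posterior_odds / (1 + posterior_odds)
= 0.2079032 / (1 + 0.2079032)
= 0.2079032 / 1.2079032
= 0.1721

0.1721


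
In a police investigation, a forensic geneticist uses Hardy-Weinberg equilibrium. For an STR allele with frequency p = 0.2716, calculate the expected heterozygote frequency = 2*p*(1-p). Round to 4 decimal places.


Hardy-Weinberg heterozygote frequency:
q = 1 - p = 1 - 0.2716 = 0.7284
2pq = 2 * 0.2716 * 0.7284 = 0.3957

0.3957


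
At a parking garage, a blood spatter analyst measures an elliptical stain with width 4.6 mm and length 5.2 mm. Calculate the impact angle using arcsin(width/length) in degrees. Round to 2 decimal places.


Blood spatter impact angle calculation:
width / length = 4.6 / 5.2 = 0.884615
angle = arcsin(0.884615)
angle = 62.20 degrees

62.20


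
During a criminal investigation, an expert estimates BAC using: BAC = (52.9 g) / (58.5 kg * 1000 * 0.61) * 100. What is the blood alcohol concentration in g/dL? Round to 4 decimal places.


Applying the Widmark formula:
BAC = (dose_g / (body_wt * 1000 * r)) * 100
Denominator = 58.5 * 1000 * 0.61 = 35685
BAC = (52.9 / 35685) * 100
BAC = 0.1482 g/dL

0.1482


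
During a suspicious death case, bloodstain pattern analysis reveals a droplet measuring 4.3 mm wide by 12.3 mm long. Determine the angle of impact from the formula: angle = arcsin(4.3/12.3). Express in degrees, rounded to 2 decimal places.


Blood spatter impact angle calculation:
width / length = 4.3 / 12.3 = 0.349593
angle = arcsin(0.349593)
angle = 20.46 degrees

20.46


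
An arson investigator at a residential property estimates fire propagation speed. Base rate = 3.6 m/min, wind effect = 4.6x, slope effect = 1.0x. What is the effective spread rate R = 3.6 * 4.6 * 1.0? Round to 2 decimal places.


Fire spread rate calculation:
R = R0 * wind_factor * slope_factor
= 3.6 * 4.6 * 1.0
= 16.56 * 1.0
= 16.56 m/min

16.56


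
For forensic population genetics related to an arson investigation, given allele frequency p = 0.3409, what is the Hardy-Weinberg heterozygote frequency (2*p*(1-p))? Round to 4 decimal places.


Hardy-Weinberg heterozygote frequency:
q = 1 - p = 1 - 0.3409 = 0.6591
2pq = 2 * 0.3409 * 0.6591 = 0.4494

0.4494


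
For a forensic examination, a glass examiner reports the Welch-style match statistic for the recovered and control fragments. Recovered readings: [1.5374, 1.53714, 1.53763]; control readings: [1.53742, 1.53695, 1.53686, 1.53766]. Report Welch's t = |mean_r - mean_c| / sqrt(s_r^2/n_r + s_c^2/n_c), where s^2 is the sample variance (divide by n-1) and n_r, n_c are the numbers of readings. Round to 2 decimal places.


Welch's t-criterion for glass RI comparison:
Recovered mean = sum / n_r = 4.61217 / 3 = 1.53739
Control mean = sum / n_c = 6.14889 / 4 = 1.5372225
Recovered sample variance s_r^2 = 6.01e-08
Control sample variance s_c^2 = 1.45358e-07
Welch SE (unpooled) = sqrt(s_r^2/n_r + s_c^2/n_c) = sqrt(2.00333e-08 + 3.63396e-08) = sqrt(5.63729e-08) = 0.00023743
|mean_r - mean_c| = 0.0001675
t = 0.0001675 / 0.00023743 = 0.71

0.71


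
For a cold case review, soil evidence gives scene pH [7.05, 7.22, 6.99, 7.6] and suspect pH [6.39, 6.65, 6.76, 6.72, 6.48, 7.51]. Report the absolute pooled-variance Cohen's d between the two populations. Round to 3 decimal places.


Pooled-variance Cohen's d for soil pH comparison:
Scene mean = 28.86 / 4 = 7.215
Suspect mean = 40.51 / 6 = 6.751667
Scene sample variance s_s^2 = 0.075367
Suspect sample variance s_c^2 = 0.158217
Pooled variance = ((n_s-1)*s_s^2 + (n_c-1)*s_c^2) / (n_s + n_c - 2) = 0.127148
Pooled SD = sqrt(0.127148) = 0.356578
Mean difference = 0.463333
|d| = |0.463333| / 0.356578 = 1.299

1.299


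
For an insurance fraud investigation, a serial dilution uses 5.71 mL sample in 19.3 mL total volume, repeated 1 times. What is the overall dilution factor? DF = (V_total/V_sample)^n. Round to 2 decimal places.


Dilution factor calculation:
Single dilution = V_total / V_sample = 19.3 / 5.71 ≈ 3.380035
Number of dilutions = 1
Total DF = (19.3 / 5.71)^1 (full precision, rounded at the end) = 3.38

3.38


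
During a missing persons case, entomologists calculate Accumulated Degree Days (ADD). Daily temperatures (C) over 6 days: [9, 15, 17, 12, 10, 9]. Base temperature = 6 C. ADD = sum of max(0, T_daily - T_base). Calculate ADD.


Computing ADD day by day:
Day 1: max(0, 9 - 6) = 3
Day 2: max(0, 15 - 6) = 9
Day 3: max(0, 17 - 6) = 11
Day 4: max(0, 12 - 6) = 6
Day 5: max(0, 10 - 6) = 4
Day 6: max(0, 9 - 6) = 3
Total ADD = 36

36


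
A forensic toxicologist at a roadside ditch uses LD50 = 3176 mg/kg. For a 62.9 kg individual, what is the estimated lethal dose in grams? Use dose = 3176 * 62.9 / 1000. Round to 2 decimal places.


Lethal dose calculation:
Lethal dose = LD50 * body_weight / 1000
= 3176 * 62.9 / 1000
= 199770.4 / 1000
= 199.77 g

199.77


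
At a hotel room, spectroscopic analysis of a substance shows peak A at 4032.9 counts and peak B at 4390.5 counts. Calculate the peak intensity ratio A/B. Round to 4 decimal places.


Spectral peak ratio:
Peak A = 4032.9 counts
Peak B = 4390.5 counts
Ratio = 4032.9 / 4390.5 = 0.9186

0.9186


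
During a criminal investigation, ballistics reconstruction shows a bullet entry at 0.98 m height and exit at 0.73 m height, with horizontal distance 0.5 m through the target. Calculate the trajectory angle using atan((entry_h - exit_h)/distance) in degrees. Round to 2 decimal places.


Bullet trajectory angle:
Height difference = 0.98 - 0.73 = 0.25 m
angle = atan(0.25 / 0.5)
angle = atan(0.5)
angle = 26.57 degrees

26.57


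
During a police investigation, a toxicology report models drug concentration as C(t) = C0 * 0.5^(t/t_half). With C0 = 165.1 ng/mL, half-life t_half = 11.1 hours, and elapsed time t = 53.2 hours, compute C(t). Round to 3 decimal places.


Drug concentration decay:
Number of half-lives = t / t_half = 53.2 / 11.1 = 4.792793
Decay factor = 0.5^4.792793 = 0.0360766
C(t) = 165.1 * 0.0360766 = 5.956 ng/mL

5.956


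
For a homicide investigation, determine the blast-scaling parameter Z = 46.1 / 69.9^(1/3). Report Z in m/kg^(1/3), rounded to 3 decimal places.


Scaled distance calculation:
W^(1/3) = 69.9^(1/3) = 4.119322
Z = R / W^(1/3) = 46.1 / 4.119322
Z = 11.191 m/kg^(1/3)

11.191


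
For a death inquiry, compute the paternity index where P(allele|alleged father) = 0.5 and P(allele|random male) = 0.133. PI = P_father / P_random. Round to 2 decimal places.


Paternity Index calculation:
PI = P(allele|father) / P(allele|random)
PI = 0.5 / 0.133
PI = 3.76

3.76


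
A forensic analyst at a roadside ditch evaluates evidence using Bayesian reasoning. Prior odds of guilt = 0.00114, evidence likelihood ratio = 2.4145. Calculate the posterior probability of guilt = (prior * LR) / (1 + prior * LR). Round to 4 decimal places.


Bayesian evidence evaluation:
Posterior odds = prior_odds * LR = 0.00114 * 2.4145 = 0.00275253
Posterior probability = posterior_odds / (1 + posterior_odds)
= 0.00275253 / (1 + 0.00275253)
= 0.00275253 / 1.00275253
= 0.0027

0.0027


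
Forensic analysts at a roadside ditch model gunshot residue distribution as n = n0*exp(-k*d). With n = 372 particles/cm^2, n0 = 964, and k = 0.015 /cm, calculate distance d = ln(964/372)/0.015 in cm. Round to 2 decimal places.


GSR distance calculation:
n0/n = 964 / 372 = 2.591398
ln(n0/n) = 0.952197
d = 0.952197 / 0.015 = 63.48 cm

63.48


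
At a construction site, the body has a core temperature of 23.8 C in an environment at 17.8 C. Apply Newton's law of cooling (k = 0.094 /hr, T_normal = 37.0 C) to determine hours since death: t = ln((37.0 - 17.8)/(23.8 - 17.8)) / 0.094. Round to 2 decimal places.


Using Newton's law of cooling:
t = ln((T_normal - T_ambient) / (T_body - T_ambient)) / k
T_normal - T_ambient = 19.2
T_body - T_ambient = 6.0
Ratio = 3.2
ln(ratio) = 1.163151
t = 1.163151 / 0.094 = 12.37 hours

12.37


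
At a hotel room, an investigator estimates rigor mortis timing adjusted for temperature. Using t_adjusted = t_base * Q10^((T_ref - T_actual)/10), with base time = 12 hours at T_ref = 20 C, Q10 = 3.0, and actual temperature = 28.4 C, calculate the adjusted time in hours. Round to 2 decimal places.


Rigor mortis time adjustment:
Exponent = (T_ref - T_actual) / 10 = (20 - 28.4) / 10 = -0.84
Q10 factor = 3.0^-0.84 = 0.39739
t_adjusted = 12 * 0.39739 = 4.77 hours

4.77


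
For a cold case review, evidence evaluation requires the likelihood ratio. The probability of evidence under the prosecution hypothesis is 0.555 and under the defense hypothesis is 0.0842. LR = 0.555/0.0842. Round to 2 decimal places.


Likelihood ratio calculation:
LR = P(E|Hp) / P(E|Hd)
LR = 0.555 / 0.0842
LR = 6.59

6.59


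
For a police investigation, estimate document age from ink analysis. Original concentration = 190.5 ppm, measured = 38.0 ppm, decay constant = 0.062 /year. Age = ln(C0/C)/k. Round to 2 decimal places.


Document age estimation:
C0/C = 190.5 / 38.0 = 5.013158
ln(C0/C) = 1.612066
t = 1.612066 / 0.062 = 26.00 years

26.00


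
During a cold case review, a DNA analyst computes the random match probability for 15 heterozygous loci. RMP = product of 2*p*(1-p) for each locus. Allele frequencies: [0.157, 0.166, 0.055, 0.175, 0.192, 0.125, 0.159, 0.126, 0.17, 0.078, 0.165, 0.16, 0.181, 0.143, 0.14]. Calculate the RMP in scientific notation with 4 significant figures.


Computing RMP for 15 loci:
Locus 1: 2 * 0.157 * 0.843 = 0.264702
Locus 2: 2 * 0.166 * 0.834 = 0.276888
Locus 3: 2 * 0.055 * 0.945 = 0.10395
Locus 4: 2 * 0.175 * 0.825 = 0.28875
Locus 5: 2 * 0.192 * 0.808 = 0.310272
Locus 6: 2 * 0.125 * 0.875 = 0.21875
Locus 7: 2 * 0.159 * 0.841 = 0.267438
Locus 8: 2 * 0.126 * 0.874 = 0.220248
Locus 9: 2 * 0.17 * 0.83 = 0.2822
Locus 10: 2 * 0.078 * 0.922 = 0.143832
Locus 11: 2 * 0.165 * 0.835 = 0.27555
Locus 12: 2 * 0.16 * 0.84 = 0.2688
Locus 13: 2 * 0.181 * 0.819 = 0.296478
Locus 14: 2 * 0.143 * 0.857 = 0.245102
Locus 15: 2 * 0.14 * 0.86 = 0.2408
RMP = 4.627e-10

4.627e-10


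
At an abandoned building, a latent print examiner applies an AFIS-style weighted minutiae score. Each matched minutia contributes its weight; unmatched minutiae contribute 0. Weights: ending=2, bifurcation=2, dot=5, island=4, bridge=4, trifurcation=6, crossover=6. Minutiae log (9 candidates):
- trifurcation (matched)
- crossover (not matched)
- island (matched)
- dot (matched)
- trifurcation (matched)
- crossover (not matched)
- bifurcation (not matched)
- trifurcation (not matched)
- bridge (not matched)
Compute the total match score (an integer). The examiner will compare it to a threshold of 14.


Weighted minutiae match score:
  trifurcation: matched, +6 (running total 6)
  crossover: not matched, +0
  island: matched, +4 (running total 10)
  dot: matched, +5 (running total 15)
  trifurcation: matched, +6 (running total 21)
  crossover: not matched, +0
  bifurcation: not matched, +0
  trifurcation: not matched, +0
  bridge: not matched, +0
Total score = 21
Threshold = 14; verdict = identification

21


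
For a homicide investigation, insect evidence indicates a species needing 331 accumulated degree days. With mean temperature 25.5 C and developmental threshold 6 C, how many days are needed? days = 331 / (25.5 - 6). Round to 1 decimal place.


Insect development time:
Effective temperature = avg_temp - T_base = 25.5 - 6 = 19.5 C
Days = ADD / effective_temp = 331 / 19.5 = 17.0 days

17.0


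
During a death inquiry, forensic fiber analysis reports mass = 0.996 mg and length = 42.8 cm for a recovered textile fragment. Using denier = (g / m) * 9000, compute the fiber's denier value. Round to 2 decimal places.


Denier calculation:
Mass in grams = 0.996 mg / 1000 = 0.000996 g
Length in meters = 42.8 cm / 100 = 0.428 m
Linear density = mass / length = 0.000996 / 0.428 = 0.0023271 g/m
Denier = (g/m) * 9000 = 0.0023271 * 9000 = 20.94

20.94


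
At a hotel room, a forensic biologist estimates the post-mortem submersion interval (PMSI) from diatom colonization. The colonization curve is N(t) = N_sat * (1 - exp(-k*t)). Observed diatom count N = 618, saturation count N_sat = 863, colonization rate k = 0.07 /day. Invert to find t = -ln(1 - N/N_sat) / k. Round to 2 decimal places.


PMSI from diatom colonization curve:
N / N_sat = 618 / 863 = 0.716107
1 - N/N_sat = 0.283893
ln(1 - N/N_sat) = -1.259158
t = -ln(1 - N/N_sat) / k = -(-1.259158) / 0.07 = 17.99 days

17.99


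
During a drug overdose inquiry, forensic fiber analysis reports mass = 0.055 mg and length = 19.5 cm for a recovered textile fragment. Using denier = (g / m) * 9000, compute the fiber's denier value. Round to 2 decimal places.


Denier calculation:
Mass in grams = 0.055 mg / 1000 = 0.000055 g
Length in meters = 19.5 cm / 100 = 0.195 m
Linear density = mass / length = 0.000055 / 0.195 = 0.00028205 g/m
Denier = (g/m) * 9000 = 0.00028205 * 9000 = 2.54

2.54


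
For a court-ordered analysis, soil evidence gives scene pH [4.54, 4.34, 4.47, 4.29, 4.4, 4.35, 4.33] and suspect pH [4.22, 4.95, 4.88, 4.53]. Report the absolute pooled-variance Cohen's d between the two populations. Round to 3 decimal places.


Pooled-variance Cohen's d for soil pH comparison:
Scene mean = 30.72 / 7 = 4.388571
Suspect mean = 18.58 / 4 = 4.645
Scene sample variance s_s^2 = 0.007781
Suspect sample variance s_c^2 = 0.114033
Pooled variance = ((n_s-1)*s_s^2 + (n_c-1)*s_c^2) / (n_s + n_c - 2) = 0.043198
Pooled SD = sqrt(0.043198) = 0.207841
Mean difference = -0.256429
|d| = |-0.256429| / 0.207841 = 1.234

1.234


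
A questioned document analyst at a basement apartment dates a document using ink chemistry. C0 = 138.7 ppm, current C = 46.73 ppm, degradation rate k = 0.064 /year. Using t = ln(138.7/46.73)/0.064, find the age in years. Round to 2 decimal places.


Document age estimation:
C0/C = 138.7 / 46.73 = 2.968115
ln(C0/C) = 1.087927
t = 1.087927 / 0.064 = 17.00 years

17.00


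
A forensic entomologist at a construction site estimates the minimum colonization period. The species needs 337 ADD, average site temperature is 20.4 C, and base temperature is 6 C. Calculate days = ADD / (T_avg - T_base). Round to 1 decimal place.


Insect development time:
Effective temperature = avg_temp - T_base = 20.4 - 6 = 14.4 C
Days = ADD / effective_temp = 337 / 14.4 = 23.4 days

23.4


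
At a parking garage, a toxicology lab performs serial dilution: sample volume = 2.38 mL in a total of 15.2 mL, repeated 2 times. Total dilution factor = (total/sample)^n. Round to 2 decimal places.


Dilution factor calculation:
Single dilution = V_total / V_sample = 15.2 / 2.38 ≈ 6.386555
Number of dilutions = 2
Total DF = (15.2 / 2.38)^2 (full precision, rounded at the end) = 40.79

40.79


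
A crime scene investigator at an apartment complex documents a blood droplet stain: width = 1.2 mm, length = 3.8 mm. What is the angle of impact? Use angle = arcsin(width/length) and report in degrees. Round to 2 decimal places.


Blood spatter impact angle calculation:
width / length = 1.2 / 3.8 = 0.315789
angle = arcsin(0.315789)
angle = 18.41 degrees

18.41


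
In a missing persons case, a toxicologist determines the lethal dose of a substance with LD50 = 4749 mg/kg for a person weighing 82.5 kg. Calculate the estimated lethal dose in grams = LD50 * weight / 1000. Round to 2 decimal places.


Lethal dose calculation:
Lethal dose = LD50 * body_weight / 1000
= 4749 * 82.5 / 1000
= 391792.5 / 1000
= 391.79 g

391.79


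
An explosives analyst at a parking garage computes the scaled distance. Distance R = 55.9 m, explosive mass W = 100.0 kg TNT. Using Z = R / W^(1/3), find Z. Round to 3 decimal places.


Scaled distance calculation:
W^(1/3) = 100.0^(1/3) = 4.641589
Z = R / W^(1/3) = 55.9 / 4.641589
Z = 12.043 m/kg^(1/3)

12.043


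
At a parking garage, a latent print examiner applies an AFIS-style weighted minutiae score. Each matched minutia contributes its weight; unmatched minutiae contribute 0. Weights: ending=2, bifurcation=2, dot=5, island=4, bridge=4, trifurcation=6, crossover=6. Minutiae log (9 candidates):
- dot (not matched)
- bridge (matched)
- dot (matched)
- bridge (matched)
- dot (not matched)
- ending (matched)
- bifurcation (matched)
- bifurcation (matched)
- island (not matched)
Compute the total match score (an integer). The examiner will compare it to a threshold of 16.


Weighted minutiae match score:
  dot: not matched, +0
  bridge: matched, +4 (running total 4)
  dot: matched, +5 (running total 9)
  bridge: matched, +4 (running total 13)
  dot: not matched, +0
  ending: matched, +2 (running total 15)
  bifurcation: matched, +2 (running total 17)
  bifurcation: matched, +2 (running total 19)
  island: not matched, +0
Total score = 19
Threshold = 16; verdict = identification

19


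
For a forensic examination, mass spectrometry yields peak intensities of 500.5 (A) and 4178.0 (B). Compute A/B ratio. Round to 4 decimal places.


Spectral peak ratio:
Peak A = 500.5 counts
Peak B = 4178.0 counts
Ratio = 500.5 / 4178.0 = 0.1198

0.1198


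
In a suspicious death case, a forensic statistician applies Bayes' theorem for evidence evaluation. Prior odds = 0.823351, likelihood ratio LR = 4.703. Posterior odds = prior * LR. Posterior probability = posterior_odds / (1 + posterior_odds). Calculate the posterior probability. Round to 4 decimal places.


Bayesian evidence evaluation:
Posterior odds = prior_odds * LR = 0.823351 * 4.703 = 3.87222
Posterior probability = posterior_odds / (1 + posterior_odds)
= 3.87222 / (1 + 3.87222)
= 3.87222 / 4.87222
= 0.7948

0.7948


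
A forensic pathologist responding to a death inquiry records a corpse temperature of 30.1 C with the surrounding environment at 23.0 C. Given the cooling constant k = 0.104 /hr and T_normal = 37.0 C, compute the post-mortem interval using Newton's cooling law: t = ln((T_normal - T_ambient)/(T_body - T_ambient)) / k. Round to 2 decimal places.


Using Newton's law of cooling:
t = ln((T_normal - T_ambient) / (T_body - T_ambient)) / k
T_normal - T_ambient = 14.0
T_body - T_ambient = 7.1
Ratio = 1.971831
ln(ratio) = 0.678963
t = 0.678963 / 0.104 = 6.53 hours

6.53


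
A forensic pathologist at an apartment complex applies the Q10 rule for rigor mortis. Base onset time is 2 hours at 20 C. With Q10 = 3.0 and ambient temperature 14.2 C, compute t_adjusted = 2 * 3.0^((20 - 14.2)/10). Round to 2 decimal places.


Rigor mortis time adjustment:
Exponent = (T_ref - T_actual) / 10 = (20 - 14.2) / 10 = 0.58
Q10 factor = 3.0^0.58 = 1.89117
t_adjusted = 2 * 1.89117 = 3.78 hours

3.78


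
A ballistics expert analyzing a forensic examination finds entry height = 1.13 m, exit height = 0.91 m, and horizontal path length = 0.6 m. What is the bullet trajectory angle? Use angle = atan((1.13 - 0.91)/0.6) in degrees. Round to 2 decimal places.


Bullet trajectory angle:
Height difference = 1.13 - 0.91 = 0.22 m
angle = atan(0.22 / 0.6)
angle = atan(0.366667)
angle = 20.14 degrees

20.14


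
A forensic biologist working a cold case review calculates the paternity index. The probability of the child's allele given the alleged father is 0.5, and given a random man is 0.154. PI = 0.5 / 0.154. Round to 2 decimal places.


Paternity Index calculation:
PI = P(allele|father) / P(allele|random)
PI = 0.5 / 0.154
PI = 3.25

3.25


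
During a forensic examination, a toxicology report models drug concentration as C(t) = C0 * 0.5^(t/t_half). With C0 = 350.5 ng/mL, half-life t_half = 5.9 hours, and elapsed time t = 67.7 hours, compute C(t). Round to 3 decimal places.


Drug concentration decay:
Number of half-lives = t / t_half = 67.7 / 5.9 = 11.474576
Decay factor = 0.5^11.474576 = 0.00035141
C(t) = 350.5 * 0.00035141 = 0.123 ng/mL

0.123


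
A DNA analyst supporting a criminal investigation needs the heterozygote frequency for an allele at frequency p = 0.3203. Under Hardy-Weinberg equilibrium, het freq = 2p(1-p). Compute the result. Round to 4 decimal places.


Hardy-Weinberg heterozygote frequency:
q = 1 - p = 1 - 0.3203 = 0.6797
2pq = 2 * 0.3203 * 0.6797 = 0.4354

0.4354


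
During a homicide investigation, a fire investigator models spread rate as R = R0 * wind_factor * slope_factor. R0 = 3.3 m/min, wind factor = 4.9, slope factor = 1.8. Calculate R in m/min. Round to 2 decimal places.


Fire spread rate calculation:
R = R0 * wind_factor * slope_factor
= 3.3 * 4.9 * 1.8
= 16.17 * 1.8
= 29.11 m/min

29.11


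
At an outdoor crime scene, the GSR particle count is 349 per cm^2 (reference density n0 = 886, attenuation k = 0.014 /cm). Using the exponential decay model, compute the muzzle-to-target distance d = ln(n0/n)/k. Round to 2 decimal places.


GSR distance calculation:
n0/n = 886 / 349 = 2.538682
ln(n0/n) = 0.931645
d = 0.931645 / 0.014 = 66.55 cm

66.55


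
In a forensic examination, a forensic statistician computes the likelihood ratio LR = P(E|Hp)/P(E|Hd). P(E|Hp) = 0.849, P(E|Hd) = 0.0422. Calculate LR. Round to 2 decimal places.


Likelihood ratio calculation:
LR = P(E|Hp) / P(E|Hd)
LR = 0.849 / 0.0422
LR = 20.12

20.12


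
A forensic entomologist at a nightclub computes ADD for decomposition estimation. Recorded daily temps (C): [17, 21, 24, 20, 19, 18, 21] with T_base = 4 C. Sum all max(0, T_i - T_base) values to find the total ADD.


Computing ADD day by day:
Day 1: max(0, 17 - 4) = 13
Day 2: max(0, 21 - 4) = 17
Day 3: max(0, 24 - 4) = 20
Day 4: max(0, 20 - 4) = 16
Day 5: max(0, 19 - 4) = 15
Day 6: max(0, 18 - 4) = 14
Day 7: max(0, 21 - 4) = 17
Total ADD = 112

112


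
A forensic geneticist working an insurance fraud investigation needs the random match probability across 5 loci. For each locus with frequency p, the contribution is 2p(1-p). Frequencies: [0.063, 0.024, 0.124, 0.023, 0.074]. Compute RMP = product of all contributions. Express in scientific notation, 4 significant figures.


Computing RMP for 5 loci:
Locus 1: 2 * 0.063 * 0.937 = 0.118062
Locus 2: 2 * 0.024 * 0.976 = 0.046848
Locus 3: 2 * 0.124 * 0.876 = 0.217248
Locus 4: 2 * 0.023 * 0.977 = 0.044942
Locus 5: 2 * 0.074 * 0.926 = 0.137048
RMP = 7.401e-06

7.401e-06


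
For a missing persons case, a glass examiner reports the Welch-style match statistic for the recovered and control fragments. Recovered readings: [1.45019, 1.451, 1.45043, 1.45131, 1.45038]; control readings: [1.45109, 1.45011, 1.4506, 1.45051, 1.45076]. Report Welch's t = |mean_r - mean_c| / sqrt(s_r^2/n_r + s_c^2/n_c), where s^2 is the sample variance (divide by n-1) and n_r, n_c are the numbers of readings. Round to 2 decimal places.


Welch's t-criterion for glass RI comparison:
Recovered mean = sum / n_r = 7.25331 / 5 = 1.450662
Control mean = sum / n_c = 7.25307 / 5 = 1.450614
Recovered sample variance s_r^2 = 2.2257e-07
Control sample variance s_c^2 = 1.2823e-07
Welch SE (unpooled) = sqrt(s_r^2/n_r + s_c^2/n_c) = sqrt(4.4514e-08 + 2.5646e-08) = sqrt(7.016e-08) = 0.000264877
|mean_r - mean_c| = 4.8e-05
t = 4.8e-05 / 0.000264877 = 0.18

0.18
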